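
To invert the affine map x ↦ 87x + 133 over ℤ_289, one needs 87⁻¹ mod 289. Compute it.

196

Extended Euclidean algorithm:
289 = 3×87 + 28
87 = 3×28 + 3
28 = 9×3 + 1
3 = 3×1 + 0
gcd = 1, so the inverse exists. Back-substitute:
1 = 28 − 9·3
1 = −9·87 + 28·28
1 = 28·289 − 93·87
Hence 87⁻¹ ≡ -93 ≡ 196 (mod 289).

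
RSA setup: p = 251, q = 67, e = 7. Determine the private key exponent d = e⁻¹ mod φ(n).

14143

φ(n) = (p−1)(q−1) = 250·66 = 16500.
Need d with 7·d ≡ 1 (mod 16500). Apply the extended Euclidean algorithm:
16500 = 2357*7 + 1
7 = 7*1 + 0
Back-substitute:
1 = 16500 − 2357·7
So 7·(-2357) ≡ 1 (mod 16500), hence d ≡ -2357 ≡ 14143 (mod 16500).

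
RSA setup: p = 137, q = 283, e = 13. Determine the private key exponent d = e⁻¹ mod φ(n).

17701

φ(n) = (p−1)(q−1) = 136·282 = 38352.
Need d with 13·d ≡ 1 (mod 38352). Apply the extended Euclidean algorithm:
38352 = 2950×13 + 2
13 = 6×2 + 1
2 = 2×1 + 0
Back-substitute:
1 = 13 − 6·2
1 = −6·38352 + 17701·13
So 13·17701 ≡ 1 (mod 38352), hence d = 17701.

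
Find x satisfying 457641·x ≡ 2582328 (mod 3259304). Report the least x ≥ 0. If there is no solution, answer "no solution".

1614584

First find gcd(457641, 3259304):
3259304 = 7×457641 + 55817
457641 = 8×55817 + 11105
55817 = 5×11105 + 292
11105 = 38×292 + 9
292 = 32×9 + 4
9 = 2×4 + 1
4 = 4×1 + 0
gcd = 1, so a unique solution mod 3259304 exists.
Back-substitute for the Bézout coefficients:
1 = 9 − 2·4
1 = −2·292 + 65·9
1 = 65·11105 − 2472·292
1 = −2472·55817 + 12425·11105
1 = 12425·457641 − 101872·55817
1 = −101872·3259304 + 725529·457641
So 457641·(725529) ≡ 1 (mod 3259304), giving 457641⁻¹ ≡ 725529.
x ≡ 457641⁻¹·2582328 ≡ 725529·2582328 ≡ 1614584 (mod 3259304).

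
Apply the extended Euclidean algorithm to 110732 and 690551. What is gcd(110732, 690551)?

1

Euclidean algorithm:
690551 = 6·110732 + 26159
110732 = 4·26159 + 6096
26159 = 4·6096 + 1775
6096 = 3·1775 + 771
1775 = 2·771 + 233
771 = 3·233 + 72
233 = 3·72 + 17
72 = 4·17 + 4
17 = 4·4 + 1
4 = 4·1 + 0
gcd(110732, 690551) = 1.
Back-substituting:
1 = 17 − 4·4
1 = −4·72 + 17·17
1 = 17·233 − 55·72
1 = −55·771 + 182·233
1 = 182·1775 − 419·771
1 = −419·6096 + 1439·1775
1 = 1439·26159 − 6175·6096
1 = −6175·110732 + 26139·26159
1 = 26139·690551 − 163009·110732
So 1 = (26139)·690551 + (-163009)·110732.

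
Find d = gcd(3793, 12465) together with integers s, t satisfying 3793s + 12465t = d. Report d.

Apply Euclid's algorithm to 12465 and 3793:
12465 = 3*3793 + 1086
3793 = 3*1086 + 535
1086 = 2*535 + 16
535 = 33*16 + 7
16 = 2*7 + 2
7 = 3*2 + 1
2 = 2*1 + 0
gcd(3793, 12465) = 1.
Working backward:
1 = 7 − 3·2
1 = −3·16 + 7·7
1 = 7·535 − 234·16
1 = −234·1086 + 475·535
1 = 475·3793 − 1659·1086
1 = −1659·12465 + 5452·3793
So 1 = (-1659)·12465 + (5452)·3793.

1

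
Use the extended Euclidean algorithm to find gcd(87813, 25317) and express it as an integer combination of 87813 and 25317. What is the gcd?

9

Euclidean algorithm:
87813 = 3·25317 + 11862
25317 = 2·11862 + 1593
11862 = 7·1593 + 711
1593 = 2·711 + 171
711 = 4·171 + 27
171 = 6·27 + 9
27 = 3·9 + 0
gcd(87813, 25317) = 9.
Back-substituting:
9 = 171 − 6·27
9 = −6·711 + 25·171
9 = 25·1593 − 56·711
9 = −56·11862 + 417·1593
9 = 417·25317 − 890·11862
9 = −890·87813 + 3087·25317
So 9 = (-890)·87813 + (3087)·25317.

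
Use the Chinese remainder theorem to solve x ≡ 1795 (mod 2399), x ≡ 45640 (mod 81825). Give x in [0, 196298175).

Write x = 1795 + 2399·k. Then 2399·k ≡ 45640 − 1795 ≡ 43845 (mod 81825).
Need 2399⁻¹ mod 81825. Extended Euclid on (81825, 2399):
81825 = 34·2399 + 259
2399 = 9·259 + 68
259 = 3·68 + 55
68 = 1·55 + 13
55 = 4·13 + 3
13 = 4·3 + 1
3 = 3·1 + 0
Back-substitute:
1 = 13 − 4·3
1 = −4·55 + 17·13
1 = 17·68 − 21·55
1 = −21·259 + 80·68
1 = 80·2399 − 741·259
1 = −741·81825 + 25274·2399
2399⁻¹ ≡ 25274 (mod 81825), so k ≡ 25274·43845 ≡ 64380 (mod 81825).
x = 1795 + 2399·64380 = 154449415.

154449415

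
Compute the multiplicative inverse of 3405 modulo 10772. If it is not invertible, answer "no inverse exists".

3249

Run Euclid on (10772, 3405):
10772 = 3×3405 + 557
3405 = 6×557 + 63
557 = 8×63 + 53
63 = 1×53 + 10
53 = 5×10 + 3
10 = 3×3 + 1
3 = 3×1 + 0
gcd = 1, so the inverse exists. Back-substitute:
1 = 10 − 3·3
1 = −3·53 + 16·10
1 = 16·63 − 19·53
1 = −19·557 + 168·63
1 = 168·3405 − 1027·557
1 = −1027·10772 + 3249·3405
So 3405·3249 ≡ 1 (mod 10772).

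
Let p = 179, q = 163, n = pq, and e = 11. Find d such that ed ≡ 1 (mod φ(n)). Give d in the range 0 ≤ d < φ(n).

φ(n) = (p−1)(q−1) = 178·162 = 28836.
Need d with 11·d ≡ 1 (mod 28836). Apply the extended Euclidean algorithm:
28836 = 2621·11 + 5
11 = 2·5 + 1
5 = 5·1 + 0
Back-substitute:
1 = 11 − 2·5
1 = −2·28836 + 5243·11
So 11·5243 ≡ 1 (mod 28836), hence d = 5243.

5243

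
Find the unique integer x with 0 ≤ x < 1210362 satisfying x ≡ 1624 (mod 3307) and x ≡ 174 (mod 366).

563814

Write x = 1624 + 3307·k. Then 3307·k ≡ 174 − 1624 ≡ 14 (mod 366).
Need 3307⁻¹ mod 366. Extended Euclid on (366, 13):
366 = 28·13 + 2
13 = 6·2 + 1
2 = 2·1 + 0
Back-substitute:
1 = 13 − 6·2
1 = −6·366 + 169·13
3307⁻¹ ≡ 169 (mod 366), so k ≡ 169·14 ≡ 170 (mod 366).
x = 1624 + 3307·170 = 563814.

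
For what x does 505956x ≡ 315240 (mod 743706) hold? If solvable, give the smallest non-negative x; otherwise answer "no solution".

First find gcd(505956, 743706):
743706 = 1·505956 + 237750
505956 = 2·237750 + 30456
237750 = 7·30456 + 24558
30456 = 1·24558 + 5898
24558 = 4·5898 + 966
5898 = 6·966 + 102
966 = 9·102 + 48
102 = 2·48 + 6
48 = 8·6 + 0
gcd = 6 and 6 | 315240, so solutions exist. Divide through by 6: 84326x ≡ 52540 (mod 123951).
Now find 84326⁻¹ mod 123951:
123951 = 1×84326 + 39625
84326 = 2×39625 + 5076
39625 = 7×5076 + 4093
5076 = 1×4093 + 983
4093 = 4×983 + 161
983 = 6×161 + 17
161 = 9×17 + 8
17 = 2×8 + 1
8 = 8×1 + 0
Back-substitute:
1 = 17 − 2·8
1 = −2·161 + 19·17
1 = 19·983 − 116·161
1 = −116·4093 + 483·983
1 = 483·5076 − 599·4093
1 = −599·39625 + 4676·5076
1 = 4676·84326 − 9951·39625
1 = −9951·123951 + 14627·84326
So 84326⁻¹ ≡ 14627 (mod 123951).
Then x ≡ 14627·52540 ≡ 6380 (mod 123951); the smallest non-negative solution is x = 6380.

6380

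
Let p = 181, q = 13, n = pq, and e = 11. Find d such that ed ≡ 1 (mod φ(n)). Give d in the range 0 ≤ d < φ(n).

φ(n) = (p−1)(q−1) = 180·12 = 2160.
Need d with 11·d ≡ 1 (mod 2160). Apply the extended Euclidean algorithm:
2160 = 196×11 + 4
11 = 2×4 + 3
4 = 1×3 + 1
3 = 3×1 + 0
Back-substitute:
1 = 4 − 3
1 = −11 + 3·4
1 = 3·2160 − 589·11
So 11·(-589) ≡ 1 (mod 2160), hence d ≡ -589 ≡ 1571 (mod 2160).

1571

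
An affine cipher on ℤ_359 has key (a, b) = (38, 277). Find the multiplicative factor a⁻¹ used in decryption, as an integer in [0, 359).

274

Extended Euclidean algorithm:
359 = 9×38 + 17
38 = 2×17 + 4
17 = 4×4 + 1
4 = 4×1 + 0
Since gcd(38, 359) = 1, back-substitute to write 1 as a combination:
1 = 17 − 4·4
1 = −4·38 + 9·17
1 = 9·359 − 85·38
Hence 38⁻¹ ≡ -85 ≡ 274 (mod 359).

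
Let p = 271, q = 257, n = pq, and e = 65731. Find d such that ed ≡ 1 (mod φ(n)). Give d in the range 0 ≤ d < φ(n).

φ(n) = (p−1)(q−1) = 270·256 = 69120.
Need d with 65731·d ≡ 1 (mod 69120). Apply the extended Euclidean algorithm:
69120 = 1*65731 + 3389
65731 = 19*3389 + 1340
3389 = 2*1340 + 709
1340 = 1*709 + 631
709 = 1*631 + 78
631 = 8*78 + 7
78 = 11*7 + 1
7 = 7*1 + 0
Back-substitute:
1 = 78 − 11·7
1 = −11·631 + 89·78
1 = 89·709 − 100·631
1 = −100·1340 + 189·709
1 = 189·3389 − 478·1340
1 = −478·65731 + 9271·3389
1 = 9271·69120 − 9749·65731
So 65731·(-9749) ≡ 1 (mod 69120), hence d ≡ -9749 ≡ 59371 (mod 69120).

59371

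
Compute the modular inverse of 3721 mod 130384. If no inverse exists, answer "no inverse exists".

Run Euclid on (130384, 3721):
130384 = 35*3721 + 149
3721 = 24*149 + 145
149 = 1*145 + 4
145 = 36*4 + 1
4 = 4*1 + 0
The gcd is 1. Working backward:
1 = 145 − 36·4
1 = −36·149 + 37·145
1 = 37·3721 − 924·149
1 = −924·130384 + 32377·3721
So 3721·32377 ≡ 1 (mod 130384).

32377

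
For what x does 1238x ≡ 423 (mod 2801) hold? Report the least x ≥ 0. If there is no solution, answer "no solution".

First find gcd(1238, 2801):
2801 = 2·1238 + 325
1238 = 3·325 + 263
325 = 1·263 + 62
263 = 4·62 + 15
62 = 4·15 + 2
15 = 7·2 + 1
2 = 2·1 + 0
gcd = 1, so a unique solution mod 2801 exists.
Back-substitute for the Bézout coefficients:
1 = 15 − 7·2
1 = −7·62 + 29·15
1 = 29·263 − 123·62
1 = −123·325 + 152·263
1 = 152·1238 − 579·325
1 = −579·2801 + 1310·1238
So 1238·(1310) ≡ 1 (mod 2801), giving 1238⁻¹ ≡ 1310.
x ≡ 1238⁻¹·423 ≡ 1310·423 ≡ 2333 (mod 2801).

2333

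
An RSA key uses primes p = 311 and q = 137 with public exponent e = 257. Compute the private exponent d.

17553

φ(n) = (p−1)(q−1) = 310·136 = 42160.
Need d with 257·d ≡ 1 (mod 42160). Apply the extended Euclidean algorithm:
42160 = 164×257 + 12
257 = 21×12 + 5
12 = 2×5 + 2
5 = 2×2 + 1
2 = 2×1 + 0
Back-substitute:
1 = 5 − 2·2
1 = −2·12 + 5·5
1 = 5·257 − 107·12
1 = −107·42160 + 17553·257
So 257·17553 ≡ 1 (mod 42160), hence d = 17553.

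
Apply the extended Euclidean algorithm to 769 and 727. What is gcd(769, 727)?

Apply Euclid's algorithm to 769 and 727:
769 = 1·727 + 42
727 = 17·42 + 13
42 = 3·13 + 3
13 = 4·3 + 1
3 = 3·1 + 0
gcd(769, 727) = 1.
Back-substituting:
1 = 13 − 4·3
1 = −4·42 + 13·13
1 = 13·727 − 225·42
1 = −225·769 + 238·727
So 1 = (-225)·769 + (238)·727.

1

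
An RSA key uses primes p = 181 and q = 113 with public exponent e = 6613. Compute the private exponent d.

φ(n) = (p−1)(q−1) = 180·112 = 20160.
Need d with 6613·d ≡ 1 (mod 20160). Apply the extended Euclidean algorithm:
20160 = 3*6613 + 321
6613 = 20*321 + 193
321 = 1*193 + 128
193 = 1*128 + 65
128 = 1*65 + 63
65 = 1*63 + 2
63 = 31*2 + 1
2 = 2*1 + 0
Back-substitute:
1 = 63 − 31·2
1 = −31·65 + 32·63
1 = 32·128 − 63·65
1 = −63·193 + 95·128
1 = 95·321 − 158·193
1 = −158·6613 + 3255·321
1 = 3255·20160 − 9923·6613
So 6613·(-9923) ≡ 1 (mod 20160), hence d ≡ -9923 ≡ 10237 (mod 20160).

10237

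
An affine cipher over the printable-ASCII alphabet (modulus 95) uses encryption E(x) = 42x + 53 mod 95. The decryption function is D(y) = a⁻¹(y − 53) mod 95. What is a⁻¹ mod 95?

Apply the Euclidean algorithm to 95 and 42:
95 = 2·42 + 11
42 = 3·11 + 9
11 = 1·9 + 2
9 = 4·2 + 1
2 = 2·1 + 0
Since gcd(42, 95) = 1, back-substitute to write 1 as a combination:
1 = 9 − 4·2
1 = −4·11 + 5·9
1 = 5·42 − 19·11
1 = −19·95 + 43·42
So 42·43 ≡ 1 (mod 95).

43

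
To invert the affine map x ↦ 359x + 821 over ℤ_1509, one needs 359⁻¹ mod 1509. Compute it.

gcd(1509, 359) by repeated division:
1509 = 4*359 + 73
359 = 4*73 + 67
73 = 1*67 + 6
67 = 11*6 + 1
6 = 6*1 + 0
gcd = 1, so the inverse exists. Back-substitute:
1 = 67 − 11·6
1 = −11·73 + 12·67
1 = 12·359 − 59·73
1 = −59·1509 + 248·359
So 359·248 ≡ 1 (mod 1509).

248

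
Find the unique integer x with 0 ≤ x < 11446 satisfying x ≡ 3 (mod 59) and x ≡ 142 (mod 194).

Write x = 3 + 59·k. Then 59·k ≡ 142 − 3 ≡ 139 (mod 194).
Need 59⁻¹ mod 194. Extended Euclid on (194, 59):
194 = 3*59 + 17
59 = 3*17 + 8
17 = 2*8 + 1
8 = 8*1 + 0
Back-substitute:
1 = 17 − 2·8
1 = −2·59 + 7·17
1 = 7·194 − 23·59
59⁻¹ ≡ 171 (mod 194), so k ≡ 171·139 ≡ 101 (mod 194).
x = 3 + 59·101 = 5962.

5962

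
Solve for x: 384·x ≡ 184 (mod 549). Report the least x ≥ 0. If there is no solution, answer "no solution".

gcd(384, 549):
549 = 1·384 + 165
384 = 2·165 + 54
165 = 3·54 + 3
54 = 18·3 + 0
gcd = 3, but 3 ∤ 184, so the congruence has no solution.

no solution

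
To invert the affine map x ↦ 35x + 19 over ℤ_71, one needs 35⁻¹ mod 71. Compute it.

Extended Euclidean algorithm:
71 = 2·35 + 1
35 = 35·1 + 0
The gcd is 1. Working backward:
1 = 71 − 2·35
Hence 35⁻¹ ≡ -2 ≡ 69 (mod 71).

69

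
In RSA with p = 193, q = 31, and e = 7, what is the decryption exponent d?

823

φ(n) = (p−1)(q−1) = 192·30 = 5760.
Need d with 7·d ≡ 1 (mod 5760). Apply the extended Euclidean algorithm:
5760 = 822·7 + 6
7 = 1·6 + 1
6 = 6·1 + 0
Back-substitute:
1 = 7 − 6
1 = −5760 + 823·7
So 7·823 ≡ 1 (mod 5760), hence d = 823.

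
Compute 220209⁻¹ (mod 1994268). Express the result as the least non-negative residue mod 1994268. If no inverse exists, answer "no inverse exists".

no inverse exists

Euclidean algorithm on 1994268, 220209:
1994268 = 9·220209 + 12387
220209 = 17·12387 + 9630
12387 = 1·9630 + 2757
9630 = 3·2757 + 1359
2757 = 2·1359 + 39
1359 = 34·39 + 33
39 = 1·33 + 6
33 = 5·6 + 3
6 = 2·3 + 0
gcd(220209, 1994268) = 3 ≠ 1, so 220209 has no multiplicative inverse modulo 1994268.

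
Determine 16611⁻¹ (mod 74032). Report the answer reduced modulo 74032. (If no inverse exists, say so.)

no inverse exists

Euclidean algorithm on 74032, 16611:
74032 = 4×16611 + 7588
16611 = 2×7588 + 1435
7588 = 5×1435 + 413
1435 = 3×413 + 196
413 = 2×196 + 21
196 = 9×21 + 7
21 = 3×7 + 0
Since gcd = 7 > 1, 16611 is not a unit mod 74032.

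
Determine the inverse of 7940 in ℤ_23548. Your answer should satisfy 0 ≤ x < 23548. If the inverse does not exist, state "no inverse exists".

no inverse exists

Compute gcd(7940, 23548):
23548 = 2*7940 + 7668
7940 = 1*7668 + 272
7668 = 28*272 + 52
272 = 5*52 + 12
52 = 4*12 + 4
12 = 3*4 + 0
Since gcd = 4 > 1, 7940 is not a unit mod 23548.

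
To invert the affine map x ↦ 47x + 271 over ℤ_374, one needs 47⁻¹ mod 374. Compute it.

191

gcd(374, 47) by repeated division:
374 = 7×47 + 45
47 = 1×45 + 2
45 = 22×2 + 1
2 = 2×1 + 0
The gcd is 1. Working backward:
1 = 45 − 22·2
1 = −22·47 + 23·45
1 = 23·374 − 183·47
Thus 47·(-183) ≡ 1 (mod 374); reducing, -183 mod 374 = 191.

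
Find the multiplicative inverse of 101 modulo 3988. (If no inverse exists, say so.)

Run Euclid on (3988, 101):
3988 = 39×101 + 49
101 = 2×49 + 3
49 = 16×3 + 1
3 = 3×1 + 0
The gcd is 1. Working backward:
1 = 49 − 16·3
1 = −16·101 + 33·49
1 = 33·3988 − 1303·101
Hence 101⁻¹ ≡ -1303 ≡ 2685 (mod 3988).

2685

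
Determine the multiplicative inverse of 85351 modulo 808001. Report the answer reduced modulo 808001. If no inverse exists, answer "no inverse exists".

Extended Euclidean algorithm:
808001 = 9×85351 + 39842
85351 = 2×39842 + 5667
39842 = 7×5667 + 173
5667 = 32×173 + 131
173 = 1×131 + 42
131 = 3×42 + 5
42 = 8×5 + 2
5 = 2×2 + 1
2 = 2×1 + 0
gcd = 1, so the inverse exists. Back-substitute:
1 = 5 − 2·2
1 = −2·42 + 17·5
1 = 17·131 − 53·42
1 = −53·173 + 70·131
1 = 70·5667 − 2293·173
1 = −2293·39842 + 16121·5667
1 = 16121·85351 − 34535·39842
1 = −34535·808001 + 326936·85351
So 85351·326936 ≡ 1 (mod 808001).

326936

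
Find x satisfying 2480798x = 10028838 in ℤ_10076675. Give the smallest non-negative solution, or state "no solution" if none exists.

1739881

First find gcd(2480798, 10076675):
10076675 = 4*2480798 + 153483
2480798 = 16*153483 + 25070
153483 = 6*25070 + 3063
25070 = 8*3063 + 566
3063 = 5*566 + 233
566 = 2*233 + 100
233 = 2*100 + 33
100 = 3*33 + 1
33 = 33*1 + 0
gcd = 1, so a unique solution mod 10076675 exists.
Back-substitute for the Bézout coefficients:
1 = 100 − 3·33
1 = −3·233 + 7·100
1 = 7·566 − 17·233
1 = −17·3063 + 92·566
1 = 92·25070 − 753·3063
1 = −753·153483 + 4610·25070
1 = 4610·2480798 − 74513·153483
1 = −74513·10076675 + 302662·2480798
So 2480798·(302662) ≡ 1 (mod 10076675), giving 2480798⁻¹ ≡ 302662.
x ≡ 2480798⁻¹·10028838 ≡ 302662·10028838 ≡ 1739881 (mod 10076675).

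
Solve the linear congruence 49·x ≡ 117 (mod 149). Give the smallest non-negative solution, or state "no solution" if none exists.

48

First find gcd(49, 149):
149 = 3×49 + 2
49 = 24×2 + 1
2 = 2×1 + 0
gcd = 1, so a unique solution mod 149 exists.
Back-substitute for the Bézout coefficients:
1 = 49 − 24·2
1 = −24·149 + 73·49
So 49·(73) ≡ 1 (mod 149), giving 49⁻¹ ≡ 73.
x ≡ 49⁻¹·117 ≡ 73·117 ≡ 48 (mod 149).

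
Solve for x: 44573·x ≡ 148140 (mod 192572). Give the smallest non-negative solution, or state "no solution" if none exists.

93008

First find gcd(44573, 192572):
192572 = 4*44573 + 14280
44573 = 3*14280 + 1733
14280 = 8*1733 + 416
1733 = 4*416 + 69
416 = 6*69 + 2
69 = 34*2 + 1
2 = 2*1 + 0
gcd = 1, so a unique solution mod 192572 exists.
Back-substitute for the Bézout coefficients:
1 = 69 − 34·2
1 = −34·416 + 205·69
1 = 205·1733 − 854·416
1 = −854·14280 + 7037·1733
1 = 7037·44573 − 21965·14280
1 = −21965·192572 + 94897·44573
So 44573·(94897) ≡ 1 (mod 192572), giving 44573⁻¹ ≡ 94897.
x ≡ 44573⁻¹·148140 ≡ 94897·148140 ≡ 93008 (mod 192572).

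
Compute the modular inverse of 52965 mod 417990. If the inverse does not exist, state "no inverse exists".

Compute gcd(52965, 417990):
417990 = 7·52965 + 47235
52965 = 1·47235 + 5730
47235 = 8·5730 + 1395
5730 = 4·1395 + 150
1395 = 9·150 + 45
150 = 3·45 + 15
45 = 3·15 + 0
gcd(52965, 417990) = 15 ≠ 1, so 52965 has no multiplicative inverse modulo 417990.

no inverse exists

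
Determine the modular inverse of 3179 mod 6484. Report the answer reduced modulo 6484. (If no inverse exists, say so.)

5815

Apply the Euclidean algorithm to 6484 and 3179:
6484 = 2*3179 + 126
3179 = 25*126 + 29
126 = 4*29 + 10
29 = 2*10 + 9
10 = 1*9 + 1
9 = 9*1 + 0
Since gcd(3179, 6484) = 1, back-substitute to write 1 as a combination:
1 = 10 − 9
1 = −29 + 3·10
1 = 3·126 − 13·29
1 = −13·3179 + 328·126
1 = 328·6484 − 669·3179
Hence 3179⁻¹ ≡ -669 ≡ 5815 (mod 6484).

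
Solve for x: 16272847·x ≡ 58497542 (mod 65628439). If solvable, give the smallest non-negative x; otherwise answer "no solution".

27436490

First find gcd(16272847, 65628439):
65628439 = 4*16272847 + 537051
16272847 = 30*537051 + 161317
537051 = 3*161317 + 53100
161317 = 3*53100 + 2017
53100 = 26*2017 + 658
2017 = 3*658 + 43
658 = 15*43 + 13
43 = 3*13 + 4
13 = 3*4 + 1
4 = 4*1 + 0
gcd = 1, so a unique solution mod 65628439 exists.
Back-substitute for the Bézout coefficients:
1 = 13 − 3·4
1 = −3·43 + 10·13
1 = 10·658 − 153·43
1 = −153·2017 + 469·658
1 = 469·53100 − 12347·2017
1 = −12347·161317 + 37510·53100
1 = 37510·537051 − 124877·161317
1 = −124877·16272847 + 3783820·537051
1 = 3783820·65628439 − 15260157·16272847
So 16272847·(-15260157) ≡ 1 (mod 65628439), giving 16272847⁻¹ ≡ 50368282.
x ≡ 16272847⁻¹·58497542 ≡ 50368282·58497542 ≡ 27436490 (mod 65628439).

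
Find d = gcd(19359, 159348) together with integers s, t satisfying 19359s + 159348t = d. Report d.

Repeated division:
159348 = 8*19359 + 4476
19359 = 4*4476 + 1455
4476 = 3*1455 + 111
1455 = 13*111 + 12
111 = 9*12 + 3
12 = 4*3 + 0
gcd(19359, 159348) = 3.
Express as a combination:
3 = 111 − 9·12
3 = −9·1455 + 118·111
3 = 118·4476 − 363·1455
3 = −363·19359 + 1570·4476
3 = 1570·159348 − 12923·19359
So 3 = (1570)·159348 + (-12923)·19359.

3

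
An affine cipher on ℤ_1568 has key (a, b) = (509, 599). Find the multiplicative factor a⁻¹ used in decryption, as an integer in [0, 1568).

1109

Apply the Euclidean algorithm to 1568 and 509:
1568 = 3*509 + 41
509 = 12*41 + 17
41 = 2*17 + 7
17 = 2*7 + 3
7 = 2*3 + 1
3 = 3*1 + 0
gcd = 1, so the inverse exists. Back-substitute:
1 = 7 − 2·3
1 = −2·17 + 5·7
1 = 5·41 − 12·17
1 = −12·509 + 149·41
1 = 149·1568 − 459·509
Hence 509⁻¹ ≡ -459 ≡ 1109 (mod 1568).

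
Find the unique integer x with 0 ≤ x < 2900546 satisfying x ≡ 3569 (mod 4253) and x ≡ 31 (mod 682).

2198117

Write x = 3569 + 4253·k. Then 4253·k ≡ 31 − 3569 ≡ 554 (mod 682).
Need 4253⁻¹ mod 682. Extended Euclid on (682, 161):
682 = 4·161 + 38
161 = 4·38 + 9
38 = 4·9 + 2
9 = 4·2 + 1
2 = 2·1 + 0
Back-substitute:
1 = 9 − 4·2
1 = −4·38 + 17·9
1 = 17·161 − 72·38
1 = −72·682 + 305·161
4253⁻¹ ≡ 305 (mod 682), so k ≡ 305·554 ≡ 516 (mod 682).
x = 3569 + 4253·516 = 2198117.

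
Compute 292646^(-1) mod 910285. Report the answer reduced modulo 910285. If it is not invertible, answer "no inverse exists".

Apply the Euclidean algorithm to 910285 and 292646:
910285 = 3·292646 + 32347
292646 = 9·32347 + 1523
32347 = 21·1523 + 364
1523 = 4·364 + 67
364 = 5·67 + 29
67 = 2·29 + 9
29 = 3·9 + 2
9 = 4·2 + 1
2 = 2·1 + 0
The gcd is 1. Working backward:
1 = 9 − 4·2
1 = −4·29 + 13·9
1 = 13·67 − 30·29
1 = −30·364 + 163·67
1 = 163·1523 − 682·364
1 = −682·32347 + 14485·1523
1 = 14485·292646 − 131047·32347
1 = −131047·910285 + 407626·292646
So 292646·407626 ≡ 1 (mod 910285).

407626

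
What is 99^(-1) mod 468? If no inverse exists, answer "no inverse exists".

no inverse exists

Compute gcd(99, 468):
468 = 4*99 + 72
99 = 1*72 + 27
72 = 2*27 + 18
27 = 1*18 + 9
18 = 2*9 + 0
The gcd is 9, not 1, hence no inverse exists.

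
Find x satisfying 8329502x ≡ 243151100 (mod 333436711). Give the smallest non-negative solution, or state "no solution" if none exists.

214694870

First find gcd(8329502, 333436711):
333436711 = 40·8329502 + 256631
8329502 = 32·256631 + 117310
256631 = 2·117310 + 22011
117310 = 5·22011 + 7255
22011 = 3·7255 + 246
7255 = 29·246 + 121
246 = 2·121 + 4
121 = 30·4 + 1
4 = 4·1 + 0
gcd = 1, so a unique solution mod 333436711 exists.
Back-substitute for the Bézout coefficients:
1 = 121 − 30·4
1 = −30·246 + 61·121
1 = 61·7255 − 1799·246
1 = −1799·22011 + 5458·7255
1 = 5458·117310 − 29089·22011
1 = −29089·256631 + 63636·117310
1 = 63636·8329502 − 2065441·256631
1 = −2065441·333436711 + 82681276·8329502
So 8329502·(82681276) ≡ 1 (mod 333436711), giving 8329502⁻¹ ≡ 82681276.
x ≡ 8329502⁻¹·243151100 ≡ 82681276·243151100 ≡ 214694870 (mod 333436711).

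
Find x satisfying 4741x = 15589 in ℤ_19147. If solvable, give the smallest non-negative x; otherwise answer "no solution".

18597

First find gcd(4741, 19147):
19147 = 4·4741 + 183
4741 = 25·183 + 166
183 = 1·166 + 17
166 = 9·17 + 13
17 = 1·13 + 4
13 = 3·4 + 1
4 = 4·1 + 0
gcd = 1, so a unique solution mod 19147 exists.
Back-substitute for the Bézout coefficients:
1 = 13 − 3·4
1 = −3·17 + 4·13
1 = 4·166 − 39·17
1 = −39·183 + 43·166
1 = 43·4741 − 1114·183
1 = −1114·19147 + 4499·4741
So 4741·(4499) ≡ 1 (mod 19147), giving 4741⁻¹ ≡ 4499.
x ≡ 4741⁻¹·15589 ≡ 4499·15589 ≡ 18597 (mod 19147).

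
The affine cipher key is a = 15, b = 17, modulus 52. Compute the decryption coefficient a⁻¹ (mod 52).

7

Apply the Euclidean algorithm to 52 and 15:
52 = 3·15 + 7
15 = 2·7 + 1
7 = 7·1 + 0
Since gcd(15, 52) = 1, back-substitute to write 1 as a combination:
1 = 15 − 2·7
1 = −2·52 + 7·15
So 15·7 ≡ 1 (mod 52).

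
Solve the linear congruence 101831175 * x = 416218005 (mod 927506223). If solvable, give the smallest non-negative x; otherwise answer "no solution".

First find gcd(101831175, 927506223):
927506223 = 9*101831175 + 11025648
101831175 = 9*11025648 + 2600343
11025648 = 4*2600343 + 624276
2600343 = 4*624276 + 103239
624276 = 6*103239 + 4842
103239 = 21*4842 + 1557
4842 = 3*1557 + 171
1557 = 9*171 + 18
171 = 9*18 + 9
18 = 2*9 + 0
gcd = 9 and 9 | 416218005, so solutions exist. Divide through by 9: 11314575x ≡ 46246445 (mod 103056247).
Now find 11314575⁻¹ mod 103056247:
103056247 = 9·11314575 + 1225072
11314575 = 9·1225072 + 288927
1225072 = 4·288927 + 69364
288927 = 4·69364 + 11471
69364 = 6·11471 + 538
11471 = 21·538 + 173
538 = 3·173 + 19
173 = 9·19 + 2
19 = 9·2 + 1
2 = 2·1 + 0
Back-substitute:
1 = 19 − 9·2
1 = −9·173 + 82·19
1 = 82·538 − 255·173
1 = −255·11471 + 5437·538
1 = 5437·69364 − 32877·11471
1 = −32877·288927 + 136945·69364
1 = 136945·1225072 − 580657·288927
1 = −580657·11314575 + 5362858·1225072
1 = 5362858·103056247 − 48846379·11314575
So 11314575·(-48846379) ≡ 1 (mod 103056247), i.e. 11314575⁻¹ ≡ 54209868.
Then x ≡ 54209868·46246445 ≡ 15611722 (mod 103056247); the smallest non-negative solution is x = 15611722.

15611722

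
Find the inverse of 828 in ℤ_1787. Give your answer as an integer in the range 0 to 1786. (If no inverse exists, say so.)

1064

Apply the Euclidean algorithm to 1787 and 828:
1787 = 2×828 + 131
828 = 6×131 + 42
131 = 3×42 + 5
42 = 8×5 + 2
5 = 2×2 + 1
2 = 2×1 + 0
gcd = 1, so the inverse exists. Back-substitute:
1 = 5 − 2·2
1 = −2·42 + 17·5
1 = 17·131 − 53·42
1 = −53·828 + 335·131
1 = 335·1787 − 723·828
Thus 828·(-723) ≡ 1 (mod 1787); reducing, -723 mod 1787 = 1064.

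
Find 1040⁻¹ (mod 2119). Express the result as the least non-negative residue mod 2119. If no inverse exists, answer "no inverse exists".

no inverse exists

Compute gcd(1040, 2119):
2119 = 2·1040 + 39
1040 = 26·39 + 26
39 = 1·26 + 13
26 = 2·13 + 0
Since gcd = 13 > 1, 1040 is not a unit mod 2119.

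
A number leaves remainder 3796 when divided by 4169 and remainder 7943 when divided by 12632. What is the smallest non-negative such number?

Write x = 3796 + 4169·k. Then 4169·k ≡ 7943 − 3796 ≡ 4147 (mod 12632).
Need 4169⁻¹ mod 12632. Extended Euclid on (12632, 4169):
12632 = 3·4169 + 125
4169 = 33·125 + 44
125 = 2·44 + 37
44 = 1·37 + 7
37 = 5·7 + 2
7 = 3·2 + 1
2 = 2·1 + 0
Back-substitute:
1 = 7 − 3·2
1 = −3·37 + 16·7
1 = 16·44 − 19·37
1 = −19·125 + 54·44
1 = 54·4169 − 1801·125
1 = −1801·12632 + 5457·4169
4169⁻¹ ≡ 5457 (mod 12632), so k ≡ 5457·4147 ≡ 6267 (mod 12632).
x = 3796 + 4169·6267 = 26130919.

26130919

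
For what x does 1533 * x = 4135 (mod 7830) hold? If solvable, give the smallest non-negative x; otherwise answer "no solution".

gcd(1533, 7830):
7830 = 5×1533 + 165
1533 = 9×165 + 48
165 = 3×48 + 21
48 = 2×21 + 6
21 = 3×6 + 3
6 = 2×3 + 0
gcd = 3, but 3 ∤ 4135, so the congruence has no solution.

no solution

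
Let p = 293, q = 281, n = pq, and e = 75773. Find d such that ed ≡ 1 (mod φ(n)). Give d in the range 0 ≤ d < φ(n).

437

φ(n) = (p−1)(q−1) = 292·280 = 81760.
Need d with 75773·d ≡ 1 (mod 81760). Apply the extended Euclidean algorithm:
81760 = 1×75773 + 5987
75773 = 12×5987 + 3929
5987 = 1×3929 + 2058
3929 = 1×2058 + 1871
2058 = 1×1871 + 187
1871 = 10×187 + 1
187 = 187×1 + 0
Back-substitute:
1 = 1871 − 10·187
1 = −10·2058 + 11·1871
1 = 11·3929 − 21·2058
1 = −21·5987 + 32·3929
1 = 32·75773 − 405·5987
1 = −405·81760 + 437·75773
So 75773·437 ≡ 1 (mod 81760), hence d = 437.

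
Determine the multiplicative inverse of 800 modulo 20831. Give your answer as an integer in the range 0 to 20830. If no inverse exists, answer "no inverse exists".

3359

Extended Euclidean algorithm:
20831 = 26×800 + 31
800 = 25×31 + 25
31 = 1×25 + 6
25 = 4×6 + 1
6 = 6×1 + 0
Since gcd(800, 20831) = 1, back-substitute to write 1 as a combination:
1 = 25 − 4·6
1 = −4·31 + 5·25
1 = 5·800 − 129·31
1 = −129·20831 + 3359·800
So 800·3359 ≡ 1 (mod 20831).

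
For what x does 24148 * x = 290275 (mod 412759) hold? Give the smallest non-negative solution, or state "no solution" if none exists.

112261

First find gcd(24148, 412759):
412759 = 17*24148 + 2243
24148 = 10*2243 + 1718
2243 = 1*1718 + 525
1718 = 3*525 + 143
525 = 3*143 + 96
143 = 1*96 + 47
96 = 2*47 + 2
47 = 23*2 + 1
2 = 2*1 + 0
gcd = 1, so a unique solution mod 412759 exists.
Back-substitute for the Bézout coefficients:
1 = 47 − 23·2
1 = −23·96 + 47·47
1 = 47·143 − 70·96
1 = −70·525 + 257·143
1 = 257·1718 − 841·525
1 = −841·2243 + 1098·1718
1 = 1098·24148 − 11821·2243
1 = −11821·412759 + 202055·24148
So 24148·(202055) ≡ 1 (mod 412759), giving 24148⁻¹ ≡ 202055.
x ≡ 24148⁻¹·290275 ≡ 202055·290275 ≡ 112261 (mod 412759).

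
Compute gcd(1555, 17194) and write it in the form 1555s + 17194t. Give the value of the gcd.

1

Euclidean algorithm:
17194 = 11·1555 + 89
1555 = 17·89 + 42
89 = 2·42 + 5
42 = 8·5 + 2
5 = 2·2 + 1
2 = 2·1 + 0
gcd(1555, 17194) = 1.
Working backward:
1 = 5 − 2·2
1 = −2·42 + 17·5
1 = 17·89 − 36·42
1 = −36·1555 + 629·89
1 = 629·17194 − 6955·1555
So 1 = (629)·17194 + (-6955)·1555.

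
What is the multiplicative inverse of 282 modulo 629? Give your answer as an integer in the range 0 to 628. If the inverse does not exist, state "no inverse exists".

29

Apply the Euclidean algorithm to 629 and 282:
629 = 2*282 + 65
282 = 4*65 + 22
65 = 2*22 + 21
22 = 1*21 + 1
21 = 21*1 + 0
Since gcd(282, 629) = 1, back-substitute to write 1 as a combination:
1 = 22 − 21
1 = −65 + 3·22
1 = 3·282 − 13·65
1 = −13·629 + 29·282
So 282·29 ≡ 1 (mod 629).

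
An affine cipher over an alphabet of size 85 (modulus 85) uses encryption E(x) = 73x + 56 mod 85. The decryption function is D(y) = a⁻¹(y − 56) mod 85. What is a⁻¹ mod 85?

gcd(85, 73) by repeated division:
85 = 1×73 + 12
73 = 6×12 + 1
12 = 12×1 + 0
Since gcd(73, 85) = 1, back-substitute to write 1 as a combination:
1 = 73 − 6·12
1 = −6·85 + 7·73
So 73·7 ≡ 1 (mod 85).

7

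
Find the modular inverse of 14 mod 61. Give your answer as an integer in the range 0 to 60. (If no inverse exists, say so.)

Extended Euclidean algorithm:
61 = 4·14 + 5
14 = 2·5 + 4
5 = 1·4 + 1
4 = 4·1 + 0
Since gcd(14, 61) = 1, back-substitute to write 1 as a combination:
1 = 5 − 4
1 = −14 + 3·5
1 = 3·61 − 13·14
So 14·(-13) ≡ 1 (mod 61), and -13 ≡ 48 (mod 61).

48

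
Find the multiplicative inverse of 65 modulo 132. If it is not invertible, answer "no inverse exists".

gcd(132, 65) by repeated division:
132 = 2*65 + 2
65 = 32*2 + 1
2 = 2*1 + 0
gcd = 1, so the inverse exists. Back-substitute:
1 = 65 − 32·2
1 = −32·132 + 65·65
So 65·65 ≡ 1 (mod 132).

65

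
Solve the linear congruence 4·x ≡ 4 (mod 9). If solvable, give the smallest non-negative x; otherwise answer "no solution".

First find gcd(4, 9):
9 = 2×4 + 1
4 = 4×1 + 0
gcd = 1, so a unique solution mod 9 exists.
Back-substitute for the Bézout coefficients:
1 = 9 − 2·4
So 4·(-2) ≡ 1 (mod 9), giving 4⁻¹ ≡ 7.
x ≡ 4⁻¹·4 ≡ 7·4 ≡ 1 (mod 9).

1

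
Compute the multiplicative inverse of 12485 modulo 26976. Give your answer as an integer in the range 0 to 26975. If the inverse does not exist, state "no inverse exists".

3725

Apply the Euclidean algorithm to 26976 and 12485:
26976 = 2*12485 + 2006
12485 = 6*2006 + 449
2006 = 4*449 + 210
449 = 2*210 + 29
210 = 7*29 + 7
29 = 4*7 + 1
7 = 7*1 + 0
Since gcd(12485, 26976) = 1, back-substitute to write 1 as a combination:
1 = 29 − 4·7
1 = −4·210 + 29·29
1 = 29·449 − 62·210
1 = −62·2006 + 277·449
1 = 277·12485 − 1724·2006
1 = −1724·26976 + 3725·12485
So 12485·3725 ≡ 1 (mod 26976).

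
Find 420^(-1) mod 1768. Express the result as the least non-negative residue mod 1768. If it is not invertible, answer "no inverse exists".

Compute gcd(420, 1768):
1768 = 4×420 + 88
420 = 4×88 + 68
88 = 1×68 + 20
68 = 3×20 + 8
20 = 2×8 + 4
8 = 2×4 + 0
The gcd is 4, not 1, hence no inverse exists.

no inverse exists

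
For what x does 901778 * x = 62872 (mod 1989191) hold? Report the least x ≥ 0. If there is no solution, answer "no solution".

1027990

First find gcd(901778, 1989191):
1989191 = 2×901778 + 185635
901778 = 4×185635 + 159238
185635 = 1×159238 + 26397
159238 = 6×26397 + 856
26397 = 30×856 + 717
856 = 1×717 + 139
717 = 5×139 + 22
139 = 6×22 + 7
22 = 3×7 + 1
7 = 7×1 + 0
gcd = 1, so a unique solution mod 1989191 exists.
Back-substitute for the Bézout coefficients:
1 = 22 − 3·7
1 = −3·139 + 19·22
1 = 19·717 − 98·139
1 = −98·856 + 117·717
1 = 117·26397 − 3608·856
1 = −3608·159238 + 21765·26397
1 = 21765·185635 − 25373·159238
1 = −25373·901778 + 123257·185635
1 = 123257·1989191 − 271887·901778
So 901778·(-271887) ≡ 1 (mod 1989191), giving 901778⁻¹ ≡ 1717304.
x ≡ 901778⁻¹·62872 ≡ 1717304·62872 ≡ 1027990 (mod 1989191).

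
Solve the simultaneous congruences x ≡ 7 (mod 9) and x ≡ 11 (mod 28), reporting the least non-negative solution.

151

Write x = 7 + 9·k. Then 9·k ≡ 11 − 7 ≡ 4 (mod 28).
Need 9⁻¹ mod 28. Extended Euclid on (28, 9):
28 = 3×9 + 1
9 = 9×1 + 0
Back-substitute:
1 = 28 − 3·9
9⁻¹ ≡ 25 (mod 28), so k ≡ 25·4 ≡ 16 (mod 28).
x = 7 + 9·16 = 151.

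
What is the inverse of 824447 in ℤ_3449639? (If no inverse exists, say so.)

658528

Extended Euclidean algorithm:
3449639 = 4·824447 + 151851
824447 = 5·151851 + 65192
151851 = 2·65192 + 21467
65192 = 3·21467 + 791
21467 = 27·791 + 110
791 = 7·110 + 21
110 = 5·21 + 5
21 = 4·5 + 1
5 = 5·1 + 0
The gcd is 1. Working backward:
1 = 21 − 4·5
1 = −4·110 + 21·21
1 = 21·791 − 151·110
1 = −151·21467 + 4098·791
1 = 4098·65192 − 12445·21467
1 = −12445·151851 + 28988·65192
1 = 28988·824447 − 157385·151851
1 = −157385·3449639 + 658528·824447
So 824447·658528 ≡ 1 (mod 3449639).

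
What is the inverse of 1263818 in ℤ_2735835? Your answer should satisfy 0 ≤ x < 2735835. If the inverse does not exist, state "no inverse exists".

2611802

Run Euclid on (2735835, 1263818):
2735835 = 2·1263818 + 208199
1263818 = 6·208199 + 14624
208199 = 14·14624 + 3463
14624 = 4·3463 + 772
3463 = 4·772 + 375
772 = 2·375 + 22
375 = 17·22 + 1
22 = 22·1 + 0
Since gcd(1263818, 2735835) = 1, back-substitute to write 1 as a combination:
1 = 375 − 17·22
1 = −17·772 + 35·375
1 = 35·3463 − 157·772
1 = −157·14624 + 663·3463
1 = 663·208199 − 9439·14624
1 = −9439·1263818 + 57297·208199
1 = 57297·2735835 − 124033·1263818
Thus 1263818·(-124033) ≡ 1 (mod 2735835); reducing, -124033 mod 2735835 = 2611802.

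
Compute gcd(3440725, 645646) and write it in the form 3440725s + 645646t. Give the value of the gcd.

Euclidean algorithm:
3440725 = 5·645646 + 212495
645646 = 3·212495 + 8161
212495 = 26·8161 + 309
8161 = 26·309 + 127
309 = 2·127 + 55
127 = 2·55 + 17
55 = 3·17 + 4
17 = 4·4 + 1
4 = 4·1 + 0
gcd(3440725, 645646) = 1.
Back-substituting:
1 = 17 − 4·4
1 = −4·55 + 13·17
1 = 13·127 − 30·55
1 = −30·309 + 73·127
1 = 73·8161 − 1928·309
1 = −1928·212495 + 50201·8161
1 = 50201·645646 − 152531·212495
1 = −152531·3440725 + 812856·645646
So 1 = (-152531)·3440725 + (812856)·645646.

1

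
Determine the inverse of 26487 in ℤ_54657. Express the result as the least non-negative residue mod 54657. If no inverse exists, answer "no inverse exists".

no inverse exists

Compute gcd(26487, 54657):
54657 = 2·26487 + 1683
26487 = 15·1683 + 1242
1683 = 1·1242 + 441
1242 = 2·441 + 360
441 = 1·360 + 81
360 = 4·81 + 36
81 = 2·36 + 9
36 = 4·9 + 0
Since gcd = 9 > 1, 26487 is not a unit mod 54657.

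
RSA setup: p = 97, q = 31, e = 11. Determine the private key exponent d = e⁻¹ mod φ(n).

1571

φ(n) = (p−1)(q−1) = 96·30 = 2880.
Need d with 11·d ≡ 1 (mod 2880). Apply the extended Euclidean algorithm:
2880 = 261*11 + 9
11 = 1*9 + 2
9 = 4*2 + 1
2 = 2*1 + 0
Back-substitute:
1 = 9 − 4·2
1 = −4·11 + 5·9
1 = 5·2880 − 1309·11
So 11·(-1309) ≡ 1 (mod 2880), hence d ≡ -1309 ≡ 1571 (mod 2880).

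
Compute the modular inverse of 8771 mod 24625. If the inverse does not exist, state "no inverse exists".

23881

Extended Euclidean algorithm:
24625 = 2*8771 + 7083
8771 = 1*7083 + 1688
7083 = 4*1688 + 331
1688 = 5*331 + 33
331 = 10*33 + 1
33 = 33*1 + 0
Since gcd(8771, 24625) = 1, back-substitute to write 1 as a combination:
1 = 331 − 10·33
1 = −10·1688 + 51·331
1 = 51·7083 − 214·1688
1 = −214·8771 + 265·7083
1 = 265·24625 − 744·8771
Thus 8771·(-744) ≡ 1 (mod 24625); reducing, -744 mod 24625 = 23881.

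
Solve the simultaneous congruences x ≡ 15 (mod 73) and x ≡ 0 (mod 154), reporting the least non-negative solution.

1694

Write x = 15 + 73·k. Then 73·k ≡ 0 − 15 ≡ 139 (mod 154).
Need 73⁻¹ mod 154. Extended Euclid on (154, 73):
154 = 2·73 + 8
73 = 9·8 + 1
8 = 8·1 + 0
Back-substitute:
1 = 73 − 9·8
1 = −9·154 + 19·73
73⁻¹ ≡ 19 (mod 154), so k ≡ 19·139 ≡ 23 (mod 154).
x = 15 + 73·23 = 1694.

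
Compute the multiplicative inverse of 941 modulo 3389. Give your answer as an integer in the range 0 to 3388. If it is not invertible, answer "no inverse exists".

Extended Euclidean algorithm:
3389 = 3*941 + 566
941 = 1*566 + 375
566 = 1*375 + 191
375 = 1*191 + 184
191 = 1*184 + 7
184 = 26*7 + 2
7 = 3*2 + 1
2 = 2*1 + 0
Since gcd(941, 3389) = 1, back-substitute to write 1 as a combination:
1 = 7 − 3·2
1 = −3·184 + 79·7
1 = 79·191 − 82·184
1 = −82·375 + 161·191
1 = 161·566 − 243·375
1 = −243·941 + 404·566
1 = 404·3389 − 1455·941
So 941·(-1455) ≡ 1 (mod 3389), and -1455 ≡ 1934 (mod 3389).

1934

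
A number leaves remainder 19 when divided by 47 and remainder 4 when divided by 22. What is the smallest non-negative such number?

Write x = 19 + 47·k. Then 47·k ≡ 4 − 19 ≡ 7 (mod 22).
Need 47⁻¹ mod 22. Extended Euclid on (22, 3):
22 = 7×3 + 1
3 = 3×1 + 0
Back-substitute:
1 = 22 − 7·3
47⁻¹ ≡ 15 (mod 22), so k ≡ 15·7 ≡ 17 (mod 22).
x = 19 + 47·17 = 818.

818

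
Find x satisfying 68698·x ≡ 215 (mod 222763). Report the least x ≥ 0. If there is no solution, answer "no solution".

First find gcd(68698, 222763):
222763 = 3·68698 + 16669
68698 = 4·16669 + 2022
16669 = 8·2022 + 493
2022 = 4·493 + 50
493 = 9·50 + 43
50 = 1·43 + 7
43 = 6·7 + 1
7 = 7·1 + 0
gcd = 1, so a unique solution mod 222763 exists.
Back-substitute for the Bézout coefficients:
1 = 43 − 6·7
1 = −6·50 + 7·43
1 = 7·493 − 69·50
1 = −69·2022 + 283·493
1 = 283·16669 − 2333·2022
1 = −2333·68698 + 9615·16669
1 = 9615·222763 − 31178·68698
So 68698·(-31178) ≡ 1 (mod 222763), giving 68698⁻¹ ≡ 191585.
x ≡ 68698⁻¹·215 ≡ 191585·215 ≡ 202383 (mod 222763).

202383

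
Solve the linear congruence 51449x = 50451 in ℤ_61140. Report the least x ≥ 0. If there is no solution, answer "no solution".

First find gcd(51449, 61140):
61140 = 1*51449 + 9691
51449 = 5*9691 + 2994
9691 = 3*2994 + 709
2994 = 4*709 + 158
709 = 4*158 + 77
158 = 2*77 + 4
77 = 19*4 + 1
4 = 4*1 + 0
gcd = 1, so a unique solution mod 61140 exists.
Back-substitute for the Bézout coefficients:
1 = 77 − 19·4
1 = −19·158 + 39·77
1 = 39·709 − 175·158
1 = −175·2994 + 739·709
1 = 739·9691 − 2392·2994
1 = −2392·51449 + 12699·9691
1 = 12699·61140 − 15091·51449
So 51449·(-15091) ≡ 1 (mod 61140), giving 51449⁻¹ ≡ 46049.
x ≡ 51449⁻¹·50451 ≡ 46049·50451 ≡ 20379 (mod 61140).

20379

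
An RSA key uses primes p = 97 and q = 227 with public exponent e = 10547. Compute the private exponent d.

φ(n) = (p−1)(q−1) = 96·226 = 21696.
Need d with 10547·d ≡ 1 (mod 21696). Apply the extended Euclidean algorithm:
21696 = 2·10547 + 602
10547 = 17·602 + 313
602 = 1·313 + 289
313 = 1·289 + 24
289 = 12·24 + 1
24 = 24·1 + 0
Back-substitute:
1 = 289 − 12·24
1 = −12·313 + 13·289
1 = 13·602 − 25·313
1 = −25·10547 + 438·602
1 = 438·21696 − 901·10547
So 10547·(-901) ≡ 1 (mod 21696), hence d ≡ -901 ≡ 20795 (mod 21696).

20795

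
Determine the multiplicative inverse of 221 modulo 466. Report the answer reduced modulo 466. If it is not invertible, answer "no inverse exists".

Apply the Euclidean algorithm to 466 and 221:
466 = 2·221 + 24
221 = 9·24 + 5
24 = 4·5 + 4
5 = 1·4 + 1
4 = 4·1 + 0
The gcd is 1. Working backward:
1 = 5 − 4
1 = −24 + 5·5
1 = 5·221 − 46·24
1 = −46·466 + 97·221
So 221·97 ≡ 1 (mod 466).

97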